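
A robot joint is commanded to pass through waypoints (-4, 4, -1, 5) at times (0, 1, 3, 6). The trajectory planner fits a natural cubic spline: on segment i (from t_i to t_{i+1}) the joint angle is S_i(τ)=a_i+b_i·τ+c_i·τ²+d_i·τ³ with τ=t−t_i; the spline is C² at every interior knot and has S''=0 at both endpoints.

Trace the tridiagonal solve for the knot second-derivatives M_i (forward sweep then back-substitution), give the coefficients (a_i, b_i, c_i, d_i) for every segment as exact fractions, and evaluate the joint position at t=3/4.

Δ: Δ0=8, Δ1=-5/2, Δ2=2
row 1: diag=6, rhs=-63; c'=1/3, d'=-21/2
row 2: denom=10−2·1/3=28/3; d'=(27−2·-21/2)/(28/3)=36/7
back: M2=36/7
back: M1=-21/2−1/3·36/7=-171/14
M: M0=0, M1=-171/14, M2=36/7, M3=0
seg 0: a=-4, c=M0/2=0, d=(M1−M0)/(6·1)=-57/28, b=Δ0−h0·(2M0+M1)/6=281/28
seg 1: a=4, c=M1/2=-171/28, d=(M2−M1)/(6·2)=81/56, b=Δ1−h1·(2M1+M2)/6=55/14
seg 2: a=-1, c=M2/2=18/7, d=(M3−M2)/(6·3)=-2/7, b=Δ2−h2·(2M2+M3)/6=-22/7
t_q=3/4 → seg 0, τ=3/4; S=-4+281/28·τ+0·τ²+-57/28·τ³=683/256

  seg 0: a=-4 b=281/28 c=0 d=-57/28
  seg 1: a=4 b=55/14 c=-171/28 d=81/56
  seg 2: a=-1 b=-22/7 c=18/7 d=-2/7
S(3/4) = 683/256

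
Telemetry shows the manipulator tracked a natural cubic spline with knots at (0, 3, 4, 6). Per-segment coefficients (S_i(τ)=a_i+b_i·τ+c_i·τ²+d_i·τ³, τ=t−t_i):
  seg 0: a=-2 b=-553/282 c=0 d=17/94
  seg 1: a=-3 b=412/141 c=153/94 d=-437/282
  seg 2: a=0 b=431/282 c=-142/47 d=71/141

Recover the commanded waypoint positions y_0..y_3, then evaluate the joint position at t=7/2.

y_0 = S_0(0) = a_0 = -2
y_1 = S_1(0) = a_1 = -3
y_2 = S_2(0) = a_2 = 0
y_3 = S_2(2) = -5
t_q=7/2 is in segment 1 (τ=1/2); S_1(τ)=-997/752

y_0=-2 y_1=-3 y_2=0 y_3=-5
S(7/2) = -997/752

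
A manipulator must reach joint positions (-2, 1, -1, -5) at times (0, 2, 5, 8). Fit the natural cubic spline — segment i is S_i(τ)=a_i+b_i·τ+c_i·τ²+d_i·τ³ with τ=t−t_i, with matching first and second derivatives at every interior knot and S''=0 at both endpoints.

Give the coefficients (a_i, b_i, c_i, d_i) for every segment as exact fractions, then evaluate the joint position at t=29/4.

Δ: Δ0=3/2, Δ1=-2/3, Δ2=-4/3
row 1: diag=10, rhs=-13; c'=3/10, d'=-13/10
row 2: denom=12−3·3/10=111/10; d'=(-4−3·-13/10)/(111/10)=-1/111
back: M2=-1/111
back: M1=-13/10−3/10·-1/111=-48/37
M: M0=0, M1=-48/37, M2=-1/111, M3=0
seg 0: a=-2, c=M0/2=0, d=(M1−M0)/(6·2)=-4/37, b=Δ0−h0·(2M0+M1)/6=143/74
seg 1: a=1, c=M1/2=-24/37, d=(M2−M1)/(6·3)=143/1998, b=Δ1−h1·(2M1+M2)/6=47/74
seg 2: a=-1, c=M2/2=-1/222, d=(M3−M2)/(6·3)=1/1998, b=Δ2−h2·(2M2+M3)/6=-49/37
t_q=29/4 → seg 2, τ=9/4; S=-1+-49/37·τ+-1/222·τ²+1/1998·τ³=-18929/4736

  seg 0: a=-2 b=143/74 c=0 d=-4/37
  seg 1: a=1 b=47/74 c=-24/37 d=143/1998
  seg 2: a=-1 b=-49/37 c=-1/222 d=1/1998
S(29/4) = -18929/4736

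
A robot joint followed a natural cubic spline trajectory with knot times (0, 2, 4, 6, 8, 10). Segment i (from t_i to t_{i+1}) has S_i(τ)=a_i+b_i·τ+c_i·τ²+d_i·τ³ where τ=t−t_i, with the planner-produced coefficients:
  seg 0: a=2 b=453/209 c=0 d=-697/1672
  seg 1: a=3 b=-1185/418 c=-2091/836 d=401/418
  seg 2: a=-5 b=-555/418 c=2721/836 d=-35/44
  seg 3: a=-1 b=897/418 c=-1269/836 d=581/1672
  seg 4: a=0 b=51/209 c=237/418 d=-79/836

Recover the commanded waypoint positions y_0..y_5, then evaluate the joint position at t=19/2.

y_0=2 y_1=3 y_2=-5 y_3=-1 y_4=0 y_5=2
S(19/2) = 8847/6688

y_0 = S_0(0) = a_0 = 2
y_1 = S_1(0) = a_1 = 3
y_2 = S_2(0) = a_2 = -5
y_3 = S_3(0) = a_3 = -1
y_4 = S_4(0) = a_4 = 0
y_5 = S_4(2) = 2
t_q=19/2 is in segment 4 (τ=3/2); S_4(τ)=8847/6688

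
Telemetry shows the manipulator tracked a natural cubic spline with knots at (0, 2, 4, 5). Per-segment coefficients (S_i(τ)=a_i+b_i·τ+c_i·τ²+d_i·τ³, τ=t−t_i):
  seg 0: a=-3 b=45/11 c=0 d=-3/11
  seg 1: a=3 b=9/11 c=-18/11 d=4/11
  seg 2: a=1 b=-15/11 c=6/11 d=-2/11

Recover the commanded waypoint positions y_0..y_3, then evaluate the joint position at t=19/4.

y_0 = S_0(0) = a_0 = -3
y_1 = S_1(0) = a_1 = 3
y_2 = S_2(0) = a_2 = 1
y_3 = S_2(1) = 0
t_q=19/4 is in segment 2 (τ=3/4); S_2(τ)=73/352

y_0=-3 y_1=3 y_2=1 y_3=0
S(19/4) = 73/352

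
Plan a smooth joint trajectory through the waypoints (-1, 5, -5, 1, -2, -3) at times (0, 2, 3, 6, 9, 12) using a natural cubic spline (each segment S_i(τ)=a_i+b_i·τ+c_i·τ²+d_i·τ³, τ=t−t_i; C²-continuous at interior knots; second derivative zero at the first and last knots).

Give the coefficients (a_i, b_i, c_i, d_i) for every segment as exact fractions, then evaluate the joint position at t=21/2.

  seg 0: a=-1 b=15277/1899 c=0 d=-2395/1899
  seg 1: a=5 b=-13463/1899 c=-4790/633 d=8843/1899
  seg 2: a=-5 b=-15674/1899 c=1351/211 d=-17005/17091
  seg 3: a=1 b=6265/1899 c=-4846/1899 d=6374/17091
  seg 4: a=-2 b=-3689/1899 c=1528/1899 d=-1528/17091
S(21/2) = -1437/422

Δ: Δ0=3, Δ1=-10, Δ2=2, Δ3=-1, Δ4=-1/3
row 1: diag=6, rhs=-78; c'=1/6, d'=-13
row 2: denom=8−1·1/6=47/6; d'=(72−1·-13)/(47/6)=510/47
row 3: denom=12−3·18/47=510/47; d'=(-18−3·510/47)/(510/47)=-396/85
row 4: denom=12−3·47/170=1899/170; d'=(4−3·-396/85)/(1899/170)=3056/1899
back: M4=3056/1899
back: M3=-396/85−47/170·3056/1899=-9692/1899
back: M2=510/47−18/47·-9692/1899=2702/211
back: M1=-13−1/6·2702/211=-9580/633
M: M0=0, M1=-9580/633, M2=2702/211, M3=-9692/1899, M4=3056/1899, M5=0
seg 0: a=-1, c=M0/2=0, d=(M1−M0)/(6·2)=-2395/1899, b=Δ0−h0·(2M0+M1)/6=15277/1899
seg 1: a=5, c=M1/2=-4790/633, d=(M2−M1)/(6·1)=8843/1899, b=Δ1−h1·(2M1+M2)/6=-13463/1899
seg 2: a=-5, c=M2/2=1351/211, d=(M3−M2)/(6·3)=-17005/17091, b=Δ2−h2·(2M2+M3)/6=-15674/1899
seg 3: a=1, c=M3/2=-4846/1899, d=(M4−M3)/(6·3)=6374/17091, b=Δ3−h3·(2M3+M4)/6=6265/1899
seg 4: a=-2, c=M4/2=1528/1899, d=(M5−M4)/(6·3)=-1528/17091, b=Δ4−h4·(2M4+M5)/6=-3689/1899
t_q=21/2 → seg 4, τ=3/2; S=-2+-3689/1899·τ+1528/1899·τ²+-1528/17091·τ³=-1437/422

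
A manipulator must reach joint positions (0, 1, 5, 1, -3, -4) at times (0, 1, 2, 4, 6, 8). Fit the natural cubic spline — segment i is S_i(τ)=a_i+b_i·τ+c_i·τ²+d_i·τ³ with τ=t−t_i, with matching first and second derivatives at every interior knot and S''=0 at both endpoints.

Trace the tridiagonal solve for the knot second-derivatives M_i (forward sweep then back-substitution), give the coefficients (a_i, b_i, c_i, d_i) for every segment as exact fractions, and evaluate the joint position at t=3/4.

Δ: Δ0=1, Δ1=4, Δ2=-2, Δ3=-2, Δ4=-1/2
row 1: diag=4, rhs=18; c'=1/4, d'=9/2
row 2: denom=6−1·1/4=23/4; d'=(-36−1·9/2)/(23/4)=-162/23
row 3: denom=8−2·8/23=168/23; d'=(0−2·-162/23)/(168/23)=27/14
row 4: denom=8−2·23/84=313/42; d'=(9−2·27/14)/(313/42)=216/313
back: M4=216/313
back: M3=27/14−23/84·216/313=1089/626
back: M2=-162/23−8/23·1089/626=-2394/313
back: M1=9/2−1/4·-2394/313=2007/313
M: M0=0, M1=2007/313, M2=-2394/313, M3=1089/626, M4=216/313, M5=0
seg 0: a=0, c=M0/2=0, d=(M1−M0)/(6·1)=669/626, b=Δ0−h0·(2M0+M1)/6=-43/626
seg 1: a=1, c=M1/2=2007/626, d=(M2−M1)/(6·1)=-1467/626, b=Δ1−h1·(2M1+M2)/6=982/313
seg 2: a=5, c=M2/2=-1197/313, d=(M3−M2)/(6·2)=1959/2504, b=Δ2−h2·(2M2+M3)/6=1577/626
seg 3: a=1, c=M3/2=1089/1252, d=(M4−M3)/(6·2)=-219/2504, b=Δ3−h3·(2M3+M4)/6=-1061/313
seg 4: a=-3, c=M4/2=108/313, d=(M5−M4)/(6·2)=-18/313, b=Δ4−h4·(2M4+M5)/6=-601/626
t_q=3/4 → seg 0, τ=3/4; S=0+-43/626·τ+0·τ²+669/626·τ³=15999/40064

  seg 0: a=0 b=-43/626 c=0 d=669/626
  seg 1: a=1 b=982/313 c=2007/626 d=-1467/626
  seg 2: a=5 b=1577/626 c=-1197/313 d=1959/2504
  seg 3: a=1 b=-1061/313 c=1089/1252 d=-219/2504
  seg 4: a=-3 b=-601/626 c=108/313 d=-18/313
S(3/4) = 15999/40064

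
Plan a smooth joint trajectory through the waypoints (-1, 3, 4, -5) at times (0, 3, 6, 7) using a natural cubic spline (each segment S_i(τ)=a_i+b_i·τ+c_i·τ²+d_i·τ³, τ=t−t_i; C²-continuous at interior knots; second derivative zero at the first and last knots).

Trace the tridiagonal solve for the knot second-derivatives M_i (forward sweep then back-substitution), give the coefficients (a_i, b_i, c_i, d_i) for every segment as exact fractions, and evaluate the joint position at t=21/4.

Δ: Δ0=4/3, Δ1=1/3, Δ2=-9
row 1: diag=12, rhs=-6; c'=1/4, d'=-1/2
row 2: denom=8−3·1/4=29/4; d'=(-56−3·-1/2)/(29/4)=-218/29
back: M2=-218/29
back: M1=-1/2−1/4·-218/29=40/29
M: M0=0, M1=40/29, M2=-218/29, M3=0
seg 0: a=-1, c=M0/2=0, d=(M1−M0)/(6·3)=20/261, b=Δ0−h0·(2M0+M1)/6=56/87
seg 1: a=3, c=M1/2=20/29, d=(M2−M1)/(6·3)=-43/87, b=Δ1−h1·(2M1+M2)/6=236/87
seg 2: a=4, c=M2/2=-109/29, d=(M3−M2)/(6·1)=109/87, b=Δ2−h2·(2M2+M3)/6=-565/87
t_q=21/4 → seg 1, τ=9/4; S=3+236/87·τ+20/29·τ²+-43/87·τ³=12927/1856

  seg 0: a=-1 b=56/87 c=0 d=20/261
  seg 1: a=3 b=236/87 c=20/29 d=-43/87
  seg 2: a=4 b=-565/87 c=-109/29 d=109/87
S(21/4) = 12927/1856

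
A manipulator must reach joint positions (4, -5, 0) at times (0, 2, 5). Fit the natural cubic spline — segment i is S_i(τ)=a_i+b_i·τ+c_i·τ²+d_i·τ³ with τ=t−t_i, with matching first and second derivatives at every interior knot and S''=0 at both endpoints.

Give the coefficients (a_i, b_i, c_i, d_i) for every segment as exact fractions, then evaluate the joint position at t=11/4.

  seg 0: a=4 b=-86/15 c=0 d=37/120
  seg 1: a=-5 b=-61/30 c=37/20 d=-37/180
S(11/4) = -7131/1280

Δ: Δ0=-9/2, Δ1=5/3
row 1: diag=10, rhs=37; c'=3/10, d'=37/10
back: M1=37/10
M: M0=0, M1=37/10, M2=0
seg 0: a=4, c=M0/2=0, d=(M1−M0)/(6·2)=37/120, b=Δ0−h0·(2M0+M1)/6=-86/15
seg 1: a=-5, c=M1/2=37/20, d=(M2−M1)/(6·3)=-37/180, b=Δ1−h1·(2M1+M2)/6=-61/30
t_q=11/4 → seg 1, τ=3/4; S=-5+-61/30·τ+37/20·τ²+-37/180·τ³=-7131/1280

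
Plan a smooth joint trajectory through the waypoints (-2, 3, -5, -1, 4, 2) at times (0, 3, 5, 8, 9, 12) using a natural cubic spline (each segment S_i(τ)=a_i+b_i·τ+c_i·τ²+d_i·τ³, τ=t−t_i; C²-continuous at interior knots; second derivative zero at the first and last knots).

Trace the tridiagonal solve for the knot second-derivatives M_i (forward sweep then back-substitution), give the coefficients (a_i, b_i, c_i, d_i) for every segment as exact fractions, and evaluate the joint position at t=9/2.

Δ: Δ0=5/3, Δ1=-4, Δ2=4/3, Δ3=5, Δ4=-2/3
row 1: diag=10, rhs=-34; c'=1/5, d'=-17/5
row 2: denom=10−2·1/5=48/5; d'=(32−2·-17/5)/(48/5)=97/24
row 3: denom=8−3·5/16=113/16; d'=(22−3·97/24)/(113/16)=158/113
row 4: denom=8−1·16/113=888/113; d'=(-34−1·158/113)/(888/113)=-500/111
back: M4=-500/111
back: M3=158/113−16/113·-500/111=226/111
back: M2=97/24−5/16·226/111=126/37
back: M1=-17/5−1/5·126/37=-151/37
M: M0=0, M1=-151/37, M2=126/37, M3=226/111, M4=-500/111, M5=0
seg 0: a=-2, c=M0/2=0, d=(M1−M0)/(6·3)=-151/666, b=Δ0−h0·(2M0+M1)/6=823/222
seg 1: a=3, c=M1/2=-151/74, d=(M2−M1)/(6·2)=277/444, b=Δ1−h1·(2M1+M2)/6=-268/111
seg 2: a=-5, c=M2/2=63/37, d=(M3−M2)/(6·3)=-76/999, b=Δ2−h2·(2M2+M3)/6=-343/111
seg 3: a=-1, c=M3/2=113/111, d=(M4−M3)/(6·1)=-121/111, b=Δ3−h3·(2M3+M4)/6=563/111
seg 4: a=4, c=M4/2=-250/111, d=(M5−M4)/(6·3)=250/999, b=Δ4−h4·(2M4+M5)/6=142/37
t_q=9/2 → seg 1, τ=3/2; S=3+-268/111·τ+-151/74·τ²+277/444·τ³=-3679/1184

  seg 0: a=-2 b=823/222 c=0 d=-151/666
  seg 1: a=3 b=-268/111 c=-151/74 d=277/444
  seg 2: a=-5 b=-343/111 c=63/37 d=-76/999
  seg 3: a=-1 b=563/111 c=113/111 d=-121/111
  seg 4: a=4 b=142/37 c=-250/111 d=250/999
S(9/2) = -3679/1184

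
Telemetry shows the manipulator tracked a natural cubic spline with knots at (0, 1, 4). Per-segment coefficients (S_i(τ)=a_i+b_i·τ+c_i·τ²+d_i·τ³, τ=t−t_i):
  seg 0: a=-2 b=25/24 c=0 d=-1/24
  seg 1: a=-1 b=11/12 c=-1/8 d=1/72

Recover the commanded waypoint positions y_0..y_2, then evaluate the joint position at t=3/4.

y_0 = S_0(0) = a_0 = -2
y_1 = S_1(0) = a_1 = -1
y_2 = S_1(3) = 1
t_q=3/4 is in segment 0 (τ=3/4); S_0(τ)=-633/512

y_0=-2 y_1=-1 y_2=1
S(3/4) = -633/512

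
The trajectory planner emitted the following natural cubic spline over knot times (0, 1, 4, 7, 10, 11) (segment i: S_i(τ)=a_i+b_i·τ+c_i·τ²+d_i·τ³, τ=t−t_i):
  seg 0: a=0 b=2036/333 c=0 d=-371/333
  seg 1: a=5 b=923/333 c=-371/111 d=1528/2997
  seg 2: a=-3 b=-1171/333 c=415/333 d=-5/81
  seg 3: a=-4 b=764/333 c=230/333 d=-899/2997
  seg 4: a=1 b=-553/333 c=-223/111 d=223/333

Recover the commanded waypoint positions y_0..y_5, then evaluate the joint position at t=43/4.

y_0=0 y_1=5 y_2=-3 y_3=-4 y_4=1 y_5=-2
S(43/4) = -7765/7104

y_0 = S_0(0) = a_0 = 0
y_1 = S_1(0) = a_1 = 5
y_2 = S_2(0) = a_2 = -3
y_3 = S_3(0) = a_3 = -4
y_4 = S_4(0) = a_4 = 1
y_5 = S_4(1) = -2
t_q=43/4 is in segment 4 (τ=3/4); S_4(τ)=-7765/7104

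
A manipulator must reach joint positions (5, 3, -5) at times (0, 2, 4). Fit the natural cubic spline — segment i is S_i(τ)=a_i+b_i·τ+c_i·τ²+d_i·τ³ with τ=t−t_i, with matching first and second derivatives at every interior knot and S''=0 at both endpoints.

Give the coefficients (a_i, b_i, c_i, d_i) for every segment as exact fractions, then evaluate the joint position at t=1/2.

Δ: Δ0=-1, Δ1=-4
row 1: diag=8, rhs=-18; c'=1/4, d'=-9/4
back: M1=-9/4
M: M0=0, M1=-9/4, M2=0
seg 0: a=5, c=M0/2=0, d=(M1−M0)/(6·2)=-3/16, b=Δ0−h0·(2M0+M1)/6=-1/4
seg 1: a=3, c=M1/2=-9/8, d=(M2−M1)/(6·2)=3/16, b=Δ1−h1·(2M1+M2)/6=-5/2
t_q=1/2 → seg 0, τ=1/2; S=5+-1/4·τ+0·τ²+-3/16·τ³=621/128

  seg 0: a=5 b=-1/4 c=0 d=-3/16
  seg 1: a=3 b=-5/2 c=-9/8 d=3/16
S(1/2) = 621/128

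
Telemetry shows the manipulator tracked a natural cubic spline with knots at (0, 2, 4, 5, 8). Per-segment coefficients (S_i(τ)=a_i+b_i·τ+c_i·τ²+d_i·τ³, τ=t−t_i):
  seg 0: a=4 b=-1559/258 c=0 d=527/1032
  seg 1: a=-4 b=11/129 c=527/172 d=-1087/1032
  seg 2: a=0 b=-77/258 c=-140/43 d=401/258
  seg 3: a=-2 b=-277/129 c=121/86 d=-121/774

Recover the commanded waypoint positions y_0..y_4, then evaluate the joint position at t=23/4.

y_0 = S_0(0) = a_0 = 4
y_1 = S_1(0) = a_1 = -4
y_2 = S_2(0) = a_2 = 0
y_3 = S_3(0) = a_3 = -2
y_4 = S_3(3) = 0
t_q=23/4 is in segment 3 (τ=3/4); S_3(τ)=-15879/5504

y_0=4 y_1=-4 y_2=0 y_3=-2 y_4=0
S(23/4) = -15879/5504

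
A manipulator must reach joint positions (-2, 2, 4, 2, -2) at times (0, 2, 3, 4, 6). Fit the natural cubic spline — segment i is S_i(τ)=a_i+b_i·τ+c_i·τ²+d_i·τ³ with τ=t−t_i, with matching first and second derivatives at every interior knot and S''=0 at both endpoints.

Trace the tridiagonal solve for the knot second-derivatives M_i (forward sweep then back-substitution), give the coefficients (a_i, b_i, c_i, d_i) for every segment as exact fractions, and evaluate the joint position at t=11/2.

  seg 0: a=-2 b=18/11 c=0 d=1/11
  seg 1: a=2 b=30/11 c=6/11 d=-14/11
  seg 2: a=4 b=0 c=-36/11 d=14/11
  seg 3: a=2 b=-30/11 c=6/11 d=-1/11
S(11/2) = -103/88

Δ: Δ0=2, Δ1=2, Δ2=-2, Δ3=-2
row 1: diag=6, rhs=0; c'=1/6, d'=0
row 2: denom=4−1·1/6=23/6; d'=(-24−1·0)/(23/6)=-144/23
row 3: denom=6−1·6/23=132/23; d'=(0−1·-144/23)/(132/23)=12/11
back: M3=12/11
back: M2=-144/23−6/23·12/11=-72/11
back: M1=0−1/6·-72/11=12/11
M: M0=0, M1=12/11, M2=-72/11, M3=12/11, M4=0
seg 0: a=-2, c=M0/2=0, d=(M1−M0)/(6·2)=1/11, b=Δ0−h0·(2M0+M1)/6=18/11
seg 1: a=2, c=M1/2=6/11, d=(M2−M1)/(6·1)=-14/11, b=Δ1−h1·(2M1+M2)/6=30/11
seg 2: a=4, c=M2/2=-36/11, d=(M3−M2)/(6·1)=14/11, b=Δ2−h2·(2M2+M3)/6=0
seg 3: a=2, c=M3/2=6/11, d=(M4−M3)/(6·2)=-1/11, b=Δ3−h3·(2M3+M4)/6=-30/11
t_q=11/2 → seg 3, τ=3/2; S=2+-30/11·τ+6/11·τ²+-1/11·τ³=-103/88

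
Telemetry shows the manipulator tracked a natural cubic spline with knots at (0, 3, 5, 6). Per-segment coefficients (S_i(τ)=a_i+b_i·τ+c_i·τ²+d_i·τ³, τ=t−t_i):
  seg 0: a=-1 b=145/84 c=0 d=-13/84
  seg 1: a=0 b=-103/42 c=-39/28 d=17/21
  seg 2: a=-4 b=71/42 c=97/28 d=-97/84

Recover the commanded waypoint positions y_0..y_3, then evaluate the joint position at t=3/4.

y_0=-1 y_1=0 y_2=-4 y_3=0
S(3/4) = 411/1792

y_0 = S_0(0) = a_0 = -1
y_1 = S_1(0) = a_1 = 0
y_2 = S_2(0) = a_2 = -4
y_3 = S_2(1) = 0
t_q=3/4 is in segment 0 (τ=3/4); S_0(τ)=411/1792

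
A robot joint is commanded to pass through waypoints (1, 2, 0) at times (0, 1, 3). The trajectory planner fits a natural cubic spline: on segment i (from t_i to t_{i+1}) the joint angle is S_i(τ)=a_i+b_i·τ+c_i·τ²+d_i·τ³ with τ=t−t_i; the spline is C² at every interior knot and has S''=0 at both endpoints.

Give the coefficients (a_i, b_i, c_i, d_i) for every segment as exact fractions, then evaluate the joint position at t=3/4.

  seg 0: a=1 b=4/3 c=0 d=-1/3
  seg 1: a=2 b=1/3 c=-1 d=1/6
S(3/4) = 119/64

Δ: Δ0=1, Δ1=-1
row 1: diag=6, rhs=-12; c'=1/3, d'=-2
back: M1=-2
M: M0=0, M1=-2, M2=0
seg 0: a=1, c=M0/2=0, d=(M1−M0)/(6·1)=-1/3, b=Δ0−h0·(2M0+M1)/6=4/3
seg 1: a=2, c=M1/2=-1, d=(M2−M1)/(6·2)=1/6, b=Δ1−h1·(2M1+M2)/6=1/3
t_q=3/4 → seg 0, τ=3/4; S=1+4/3·τ+0·τ²+-1/3·τ³=119/64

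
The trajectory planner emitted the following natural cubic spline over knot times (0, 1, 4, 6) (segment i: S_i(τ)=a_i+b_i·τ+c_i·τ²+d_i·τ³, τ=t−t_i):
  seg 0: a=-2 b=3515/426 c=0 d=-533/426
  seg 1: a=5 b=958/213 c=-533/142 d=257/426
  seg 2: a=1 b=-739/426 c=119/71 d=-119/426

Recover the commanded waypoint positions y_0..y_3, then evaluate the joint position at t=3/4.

y_0 = S_0(0) = a_0 = -2
y_1 = S_1(0) = a_1 = 5
y_2 = S_2(0) = a_2 = 1
y_3 = S_2(2) = 2
t_q=3/4 is in segment 0 (τ=3/4); S_0(τ)=33267/9088

y_0=-2 y_1=5 y_2=1 y_3=2
S(3/4) = 33267/9088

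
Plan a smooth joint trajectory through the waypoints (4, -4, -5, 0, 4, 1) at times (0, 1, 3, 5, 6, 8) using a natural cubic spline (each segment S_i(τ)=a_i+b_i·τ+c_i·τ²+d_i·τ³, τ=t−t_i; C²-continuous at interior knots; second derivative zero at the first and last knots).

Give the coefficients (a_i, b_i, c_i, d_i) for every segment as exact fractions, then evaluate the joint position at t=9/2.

Δ: Δ0=-8, Δ1=-1/2, Δ2=5/2, Δ3=4, Δ4=-3/2
row 1: diag=6, rhs=45; c'=1/3, d'=15/2
row 2: denom=8−2·1/3=22/3; d'=(18−2·15/2)/(22/3)=9/22
row 3: denom=6−2·3/11=60/11; d'=(9−2·9/22)/(60/11)=3/2
row 4: denom=6−1·11/60=349/60; d'=(-33−1·3/2)/(349/60)=-2070/349
back: M4=-2070/349
back: M3=3/2−11/60·-2070/349=903/349
back: M2=9/22−3/11·903/349=-207/698
back: M1=15/2−1/3·-207/698=2652/349
M: M0=0, M1=2652/349, M2=-207/698, M3=903/349, M4=-2070/349, M5=0
seg 0: a=4, c=M0/2=0, d=(M1−M0)/(6·1)=442/349, b=Δ0−h0·(2M0+M1)/6=-3234/349
seg 1: a=-4, c=M1/2=1326/349, d=(M2−M1)/(6·2)=-1837/2792, b=Δ1−h1·(2M1+M2)/6=-1908/349
seg 2: a=-5, c=M2/2=-207/1396, d=(M3−M2)/(6·2)=671/2792, b=Δ2−h2·(2M2+M3)/6=1281/698
seg 3: a=0, c=M3/2=903/698, d=(M4−M3)/(6·1)=-991/698, b=Δ3−h3·(2M3+M4)/6=1440/349
seg 4: a=4, c=M4/2=-1035/349, d=(M5−M4)/(6·2)=345/698, b=Δ4−h4·(2M4+M5)/6=1713/698
t_q=9/2 → seg 2, τ=3/2; S=-5+1281/698·τ+-207/1396·τ²+671/2792·τ³=-39527/22336

  seg 0: a=4 b=-3234/349 c=0 d=442/349
  seg 1: a=-4 b=-1908/349 c=1326/349 d=-1837/2792
  seg 2: a=-5 b=1281/698 c=-207/1396 d=671/2792
  seg 3: a=0 b=1440/349 c=903/698 d=-991/698
  seg 4: a=4 b=1713/698 c=-1035/349 d=345/698
S(9/2) = -39527/22336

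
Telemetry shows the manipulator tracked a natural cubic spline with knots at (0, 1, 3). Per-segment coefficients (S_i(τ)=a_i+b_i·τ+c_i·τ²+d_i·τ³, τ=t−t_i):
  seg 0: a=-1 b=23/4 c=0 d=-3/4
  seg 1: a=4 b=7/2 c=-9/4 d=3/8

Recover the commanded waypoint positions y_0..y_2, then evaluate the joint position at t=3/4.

y_0 = S_0(0) = a_0 = -1
y_1 = S_1(0) = a_1 = 4
y_2 = S_1(2) = 5
t_q=3/4 is in segment 0 (τ=3/4); S_0(τ)=767/256

y_0=-1 y_1=4 y_2=5
S(3/4) = 767/256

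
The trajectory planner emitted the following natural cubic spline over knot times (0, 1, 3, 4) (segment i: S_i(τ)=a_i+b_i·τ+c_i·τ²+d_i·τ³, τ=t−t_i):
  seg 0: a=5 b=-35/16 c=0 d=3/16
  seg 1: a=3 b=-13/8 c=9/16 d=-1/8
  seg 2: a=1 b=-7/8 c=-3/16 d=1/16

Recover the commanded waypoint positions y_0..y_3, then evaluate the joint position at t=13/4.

y_0 = S_0(0) = a_0 = 5
y_1 = S_1(0) = a_1 = 3
y_2 = S_2(0) = a_2 = 1
y_3 = S_2(1) = 0
t_q=13/4 is in segment 2 (τ=1/4); S_2(τ)=789/1024

y_0=5 y_1=3 y_2=1 y_3=0
S(13/4) = 789/1024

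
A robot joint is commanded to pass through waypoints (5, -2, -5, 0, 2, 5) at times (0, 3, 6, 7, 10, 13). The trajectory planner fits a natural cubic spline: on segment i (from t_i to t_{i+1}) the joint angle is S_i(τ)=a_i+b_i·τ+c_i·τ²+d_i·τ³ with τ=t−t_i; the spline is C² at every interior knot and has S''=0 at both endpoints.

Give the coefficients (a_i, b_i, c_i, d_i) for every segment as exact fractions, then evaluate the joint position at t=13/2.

Δ: Δ0=-7/3, Δ1=-1, Δ2=5, Δ3=2/3, Δ4=1
row 1: diag=12, rhs=8; c'=1/4, d'=2/3
row 2: denom=8−3·1/4=29/4; d'=(36−3·2/3)/(29/4)=136/29
row 3: denom=8−1·4/29=228/29; d'=(-26−1·136/29)/(228/29)=-445/114
row 4: denom=12−3·29/76=825/76; d'=(2−3·-445/114)/(825/76)=1042/825
back: M4=1042/825
back: M3=-445/114−29/76·1042/825=-1206/275
back: M2=136/29−4/29·-1206/275=1456/275
back: M1=2/3−1/4·1456/275=-542/825
M: M0=0, M1=-542/825, M2=1456/275, M3=-1206/275, M4=1042/825, M5=0
seg 0: a=5, c=M0/2=0, d=(M1−M0)/(6·3)=-271/7425, b=Δ0−h0·(2M0+M1)/6=-1654/825
seg 1: a=-2, c=M1/2=-271/825, d=(M2−M1)/(6·3)=491/1485, b=Δ1−h1·(2M1+M2)/6=-2467/825
seg 2: a=-5, c=M2/2=728/275, d=(M3−M2)/(6·1)=-121/75, b=Δ2−h2·(2M2+M3)/6=3272/825
seg 3: a=0, c=M3/2=-603/275, d=(M4−M3)/(6·3)=466/1485, b=Δ3−h3·(2M3+M4)/6=3647/825
seg 4: a=2, c=M4/2=521/825, d=(M5−M4)/(6·3)=-521/7425, b=Δ4−h4·(2M4+M5)/6=-217/825
t_q=13/2 → seg 2, τ=1/2; S=-5+3272/825·τ+728/275·τ²+-121/75·τ³=-225/88

  seg 0: a=5 b=-1654/825 c=0 d=-271/7425
  seg 1: a=-2 b=-2467/825 c=-271/825 d=491/1485
  seg 2: a=-5 b=3272/825 c=728/275 d=-121/75
  seg 3: a=0 b=3647/825 c=-603/275 d=466/1485
  seg 4: a=2 b=-217/825 c=521/825 d=-521/7425
S(13/2) = -225/88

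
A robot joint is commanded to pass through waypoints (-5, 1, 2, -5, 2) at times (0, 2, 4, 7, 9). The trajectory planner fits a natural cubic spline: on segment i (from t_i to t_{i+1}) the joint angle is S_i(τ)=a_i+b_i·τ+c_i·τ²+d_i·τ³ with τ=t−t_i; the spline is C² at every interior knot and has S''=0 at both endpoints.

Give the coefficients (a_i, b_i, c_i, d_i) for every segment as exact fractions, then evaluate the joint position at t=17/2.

Δ: Δ0=3, Δ1=1/2, Δ2=-7/3, Δ3=7/2
row 1: diag=8, rhs=-15; c'=1/4, d'=-15/8
row 2: denom=10−2·1/4=19/2; d'=(-17−2·-15/8)/(19/2)=-53/38
row 3: denom=10−3·6/19=172/19; d'=(35−3·-53/38)/(172/19)=1489/344
back: M3=1489/344
back: M2=-53/38−6/19·1489/344=-475/172
back: M1=-15/8−1/4·-475/172=-815/688
M: M0=0, M1=-815/688, M2=-475/172, M3=1489/344, M4=0
seg 0: a=-5, c=M0/2=0, d=(M1−M0)/(6·2)=-815/8256, b=Δ0−h0·(2M0+M1)/6=7007/2064
seg 1: a=1, c=M1/2=-815/1376, d=(M2−M1)/(6·2)=-1085/8256, b=Δ1−h1·(2M1+M2)/6=2281/1032
seg 2: a=2, c=M2/2=-475/344, d=(M3−M2)/(6·3)=271/688, b=Δ2−h2·(2M2+M3)/6=-3583/2064
seg 3: a=-5, c=M3/2=1489/688, d=(M4−M3)/(6·2)=-1489/4128, b=Δ3−h3·(2M3+M4)/6=317/516
t_q=17/2 → seg 3, τ=3/2; S=-5+317/516·τ+1489/688·τ²+-1489/4128·τ³=-4693/11008

  seg 0: a=-5 b=7007/2064 c=0 d=-815/8256
  seg 1: a=1 b=2281/1032 c=-815/1376 d=-1085/8256
  seg 2: a=2 b=-3583/2064 c=-475/344 d=271/688
  seg 3: a=-5 b=317/516 c=1489/688 d=-1489/4128
S(17/2) = -4693/11008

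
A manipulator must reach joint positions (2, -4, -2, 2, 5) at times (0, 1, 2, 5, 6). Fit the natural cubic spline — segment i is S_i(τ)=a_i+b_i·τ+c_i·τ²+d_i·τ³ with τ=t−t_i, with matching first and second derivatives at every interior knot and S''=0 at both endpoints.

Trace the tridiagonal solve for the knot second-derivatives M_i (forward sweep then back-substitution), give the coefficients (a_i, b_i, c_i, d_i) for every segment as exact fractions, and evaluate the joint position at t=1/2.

  seg 0: a=2 b=-5167/636 c=0 d=1351/636
  seg 1: a=-4 b=-557/318 c=1351/212 d=-1667/636
  seg 2: a=-2 b=1991/636 c=-79/53 d=63/212
  seg 3: a=2 b=703/318 c=251/212 d=-251/636
S(1/2) = -3047/1696

Δ: Δ0=-6, Δ1=2, Δ2=4/3, Δ3=3
row 1: diag=4, rhs=48; c'=1/4, d'=12
row 2: denom=8−1·1/4=31/4; d'=(-4−1·12)/(31/4)=-64/31
row 3: denom=8−3·12/31=212/31; d'=(10−3·-64/31)/(212/31)=251/106
back: M3=251/106
back: M2=-64/31−12/31·251/106=-158/53
back: M1=12−1/4·-158/53=1351/106
M: M0=0, M1=1351/106, M2=-158/53, M3=251/106, M4=0
seg 0: a=2, c=M0/2=0, d=(M1−M0)/(6·1)=1351/636, b=Δ0−h0·(2M0+M1)/6=-5167/636
seg 1: a=-4, c=M1/2=1351/212, d=(M2−M1)/(6·1)=-1667/636, b=Δ1−h1·(2M1+M2)/6=-557/318
seg 2: a=-2, c=M2/2=-79/53, d=(M3−M2)/(6·3)=63/212, b=Δ2−h2·(2M2+M3)/6=1991/636
seg 3: a=2, c=M3/2=251/212, d=(M4−M3)/(6·1)=-251/636, b=Δ3−h3·(2M3+M4)/6=703/318
t_q=1/2 → seg 0, τ=1/2; S=2+-5167/636·τ+0·τ²+1351/636·τ³=-3047/1696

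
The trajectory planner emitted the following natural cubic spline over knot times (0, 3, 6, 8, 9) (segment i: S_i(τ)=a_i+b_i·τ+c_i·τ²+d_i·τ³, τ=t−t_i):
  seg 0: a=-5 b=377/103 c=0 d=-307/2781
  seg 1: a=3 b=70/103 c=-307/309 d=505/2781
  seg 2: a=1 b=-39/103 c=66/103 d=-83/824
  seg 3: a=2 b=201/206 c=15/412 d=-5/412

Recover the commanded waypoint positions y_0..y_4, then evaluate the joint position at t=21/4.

y_0 = S_0(0) = a_0 = -5
y_1 = S_1(0) = a_1 = 3
y_2 = S_2(0) = a_2 = 1
y_3 = S_3(0) = a_3 = 2
y_4 = S_3(1) = 3
t_q=21/4 is in segment 1 (τ=9/4); S_1(τ)=10335/6592

y_0=-5 y_1=3 y_2=1 y_3=2 y_4=3
S(21/4) = 10335/6592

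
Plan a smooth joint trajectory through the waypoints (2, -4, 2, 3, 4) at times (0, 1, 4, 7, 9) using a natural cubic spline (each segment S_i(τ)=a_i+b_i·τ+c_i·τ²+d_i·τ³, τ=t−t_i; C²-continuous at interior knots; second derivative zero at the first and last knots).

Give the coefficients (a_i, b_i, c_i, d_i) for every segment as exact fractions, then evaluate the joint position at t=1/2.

Δ: Δ0=-6, Δ1=2, Δ2=1/3, Δ3=1/2
row 1: diag=8, rhs=48; c'=3/8, d'=6
row 2: denom=12−3·3/8=87/8; d'=(-10−3·6)/(87/8)=-224/87
row 3: denom=10−3·8/29=266/29; d'=(1−3·-224/87)/(266/29)=253/266
back: M3=253/266
back: M2=-224/87−8/29·253/266=-1132/399
back: M1=6−3/8·-1132/399=1879/266
M: M0=0, M1=1879/266, M2=-1132/399, M3=253/266, M4=0
seg 0: a=2, c=M0/2=0, d=(M1−M0)/(6·1)=1879/1596, b=Δ0−h0·(2M0+M1)/6=-11455/1596
seg 1: a=-4, c=M1/2=1879/532, d=(M2−M1)/(6·3)=-7901/14364, b=Δ1−h1·(2M1+M2)/6=-2909/798
seg 2: a=2, c=M2/2=-566/399, d=(M3−M2)/(6·3)=3023/14364, b=Δ2−h2·(2M2+M3)/6=4301/1596
seg 3: a=3, c=M3/2=253/532, d=(M4−M3)/(6·2)=-253/3192, b=Δ3−h3·(2M3+M4)/6=-107/798
t_q=1/2 → seg 0, τ=1/2; S=2+-11455/1596·τ+0·τ²+1879/1596·τ³=-6135/4256

  seg 0: a=2 b=-11455/1596 c=0 d=1879/1596
  seg 1: a=-4 b=-2909/798 c=1879/532 d=-7901/14364
  seg 2: a=2 b=4301/1596 c=-566/399 d=3023/14364
  seg 3: a=3 b=-107/798 c=253/532 d=-253/3192
S(1/2) = -6135/4256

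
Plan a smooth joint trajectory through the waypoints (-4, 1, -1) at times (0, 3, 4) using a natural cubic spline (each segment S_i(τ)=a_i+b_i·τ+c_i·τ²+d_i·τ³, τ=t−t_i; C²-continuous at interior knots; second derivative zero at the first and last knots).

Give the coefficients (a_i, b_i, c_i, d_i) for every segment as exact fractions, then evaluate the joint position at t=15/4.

  seg 0: a=-4 b=73/24 c=0 d=-11/72
  seg 1: a=1 b=-13/12 c=-11/8 d=11/24
S(15/4) = -201/512

Δ: Δ0=5/3, Δ1=-2
row 1: diag=8, rhs=-22; c'=1/8, d'=-11/4
back: M1=-11/4
M: M0=0, M1=-11/4, M2=0
seg 0: a=-4, c=M0/2=0, d=(M1−M0)/(6·3)=-11/72, b=Δ0−h0·(2M0+M1)/6=73/24
seg 1: a=1, c=M1/2=-11/8, d=(M2−M1)/(6·1)=11/24, b=Δ1−h1·(2M1+M2)/6=-13/12
t_q=15/4 → seg 1, τ=3/4; S=1+-13/12·τ+-11/8·τ²+11/24·τ³=-201/512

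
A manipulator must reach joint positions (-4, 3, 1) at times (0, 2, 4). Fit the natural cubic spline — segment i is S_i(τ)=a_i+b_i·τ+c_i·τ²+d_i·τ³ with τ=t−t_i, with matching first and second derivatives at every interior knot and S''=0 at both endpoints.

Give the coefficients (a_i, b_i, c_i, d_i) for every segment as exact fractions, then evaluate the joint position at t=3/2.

Δ: Δ0=7/2, Δ1=-1
row 1: diag=8, rhs=-27; c'=1/4, d'=-27/8
back: M1=-27/8
M: M0=0, M1=-27/8, M2=0
seg 0: a=-4, c=M0/2=0, d=(M1−M0)/(6·2)=-9/32, b=Δ0−h0·(2M0+M1)/6=37/8
seg 1: a=3, c=M1/2=-27/16, d=(M2−M1)/(6·2)=9/32, b=Δ1−h1·(2M1+M2)/6=5/4
t_q=3/2 → seg 0, τ=3/2; S=-4+37/8·τ+0·τ²+-9/32·τ³=509/256

  seg 0: a=-4 b=37/8 c=0 d=-9/32
  seg 1: a=3 b=5/4 c=-27/16 d=9/32
S(3/2) = 509/256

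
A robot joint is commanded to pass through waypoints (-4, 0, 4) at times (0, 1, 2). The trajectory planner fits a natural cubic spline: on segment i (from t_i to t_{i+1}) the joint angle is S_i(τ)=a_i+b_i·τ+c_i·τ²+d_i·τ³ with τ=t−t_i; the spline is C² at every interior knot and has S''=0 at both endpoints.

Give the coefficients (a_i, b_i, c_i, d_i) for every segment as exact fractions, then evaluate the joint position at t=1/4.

Δ: Δ0=4, Δ1=4
row 1: diag=4, rhs=0; c'=1/4, d'=0
back: M1=0
M: M0=0, M1=0, M2=0
seg 0: a=-4, c=M0/2=0, d=(M1−M0)/(6·1)=0, b=Δ0−h0·(2M0+M1)/6=4
seg 1: a=0, c=M1/2=0, d=(M2−M1)/(6·1)=0, b=Δ1−h1·(2M1+M2)/6=4
t_q=1/4 → seg 0, τ=1/4; S=-4+4·τ+0·τ²+0·τ³=-3

  seg 0: a=-4 b=4 c=0 d=0
  seg 1: a=0 b=4 c=0 d=0
S(1/4) = -3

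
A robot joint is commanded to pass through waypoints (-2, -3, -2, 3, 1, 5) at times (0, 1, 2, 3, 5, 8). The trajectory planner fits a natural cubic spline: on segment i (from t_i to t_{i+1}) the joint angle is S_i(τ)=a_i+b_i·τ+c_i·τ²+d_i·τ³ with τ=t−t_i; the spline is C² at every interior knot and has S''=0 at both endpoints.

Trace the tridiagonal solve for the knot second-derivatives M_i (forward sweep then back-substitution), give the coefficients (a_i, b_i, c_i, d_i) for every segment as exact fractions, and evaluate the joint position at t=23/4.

Δ: Δ0=-1, Δ1=1, Δ2=5, Δ3=-1, Δ4=4/3
row 1: diag=4, rhs=12; c'=1/4, d'=3
row 2: denom=4−1·1/4=15/4; d'=(24−1·3)/(15/4)=28/5
row 3: denom=6−1·4/15=86/15; d'=(-36−1·28/5)/(86/15)=-312/43
row 4: denom=10−2·15/43=400/43; d'=(14−2·-312/43)/(400/43)=613/200
back: M4=613/200
back: M3=-312/43−15/43·613/200=-333/40
back: M2=28/5−4/15·-333/40=391/50
back: M1=3−1/4·391/50=209/200
M: M0=0, M1=209/200, M2=391/50, M3=-333/40, M4=613/200, M5=0
seg 0: a=-2, c=M0/2=0, d=(M1−M0)/(6·1)=209/1200, b=Δ0−h0·(2M0+M1)/6=-1409/1200
seg 1: a=-3, c=M1/2=209/400, d=(M2−M1)/(6·1)=271/240, b=Δ1−h1·(2M1+M2)/6=-391/600
seg 2: a=-2, c=M2/2=391/100, d=(M3−M2)/(6·1)=-3229/1200, b=Δ2−h2·(2M2+M3)/6=4537/1200
seg 3: a=3, c=M3/2=-333/80, d=(M4−M3)/(6·2)=1139/1200, b=Δ3−h3·(2M3+M4)/6=2117/600
seg 4: a=1, c=M4/2=613/400, d=(M5−M4)/(6·3)=-613/3600, b=Δ4−h4·(2M4+M5)/6=-1039/600
t_q=23/4 → seg 4, τ=3/4; S=1+-1039/600·τ+613/400·τ²+-613/3600·τ³=12581/25600

  seg 0: a=-2 b=-1409/1200 c=0 d=209/1200
  seg 1: a=-3 b=-391/600 c=209/400 d=271/240
  seg 2: a=-2 b=4537/1200 c=391/100 d=-3229/1200
  seg 3: a=3 b=2117/600 c=-333/80 d=1139/1200
  seg 4: a=1 b=-1039/600 c=613/400 d=-613/3600
S(23/4) = 12581/25600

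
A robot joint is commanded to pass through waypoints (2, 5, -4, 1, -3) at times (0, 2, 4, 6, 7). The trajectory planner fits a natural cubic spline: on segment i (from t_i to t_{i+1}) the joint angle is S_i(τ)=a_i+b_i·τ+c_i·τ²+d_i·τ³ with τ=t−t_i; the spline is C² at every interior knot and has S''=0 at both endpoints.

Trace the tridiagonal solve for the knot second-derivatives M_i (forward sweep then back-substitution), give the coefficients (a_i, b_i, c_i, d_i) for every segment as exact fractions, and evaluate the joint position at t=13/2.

Δ: Δ0=3/2, Δ1=-9/2, Δ2=5/2, Δ3=-4
row 1: diag=8, rhs=-36; c'=1/4, d'=-9/2
row 2: denom=8−2·1/4=15/2; d'=(42−2·-9/2)/(15/2)=34/5
row 3: denom=6−2·4/15=82/15; d'=(-39−2·34/5)/(82/15)=-789/82
back: M3=-789/82
back: M2=34/5−4/15·-789/82=384/41
back: M1=-9/2−1/4·384/41=-561/82
M: M0=0, M1=-561/82, M2=384/41, M3=-789/82, M4=0
seg 0: a=2, c=M0/2=0, d=(M1−M0)/(6·2)=-187/328, b=Δ0−h0·(2M0+M1)/6=155/41
seg 1: a=5, c=M1/2=-561/164, d=(M2−M1)/(6·2)=443/328, b=Δ1−h1·(2M1+M2)/6=-251/82
seg 2: a=-4, c=M2/2=192/41, d=(M3−M2)/(6·2)=-519/328, b=Δ2−h2·(2M2+M3)/6=-22/41
seg 3: a=1, c=M3/2=-789/164, d=(M4−M3)/(6·1)=263/164, b=Δ3−h3·(2M3+M4)/6=-65/82
t_q=13/2 → seg 3, τ=1/2; S=1+-65/82·τ+-789/164·τ²+263/164·τ³=-523/1312

  seg 0: a=2 b=155/41 c=0 d=-187/328
  seg 1: a=5 b=-251/82 c=-561/164 d=443/328
  seg 2: a=-4 b=-22/41 c=192/41 d=-519/328
  seg 3: a=1 b=-65/82 c=-789/164 d=263/164
S(13/2) = -523/1312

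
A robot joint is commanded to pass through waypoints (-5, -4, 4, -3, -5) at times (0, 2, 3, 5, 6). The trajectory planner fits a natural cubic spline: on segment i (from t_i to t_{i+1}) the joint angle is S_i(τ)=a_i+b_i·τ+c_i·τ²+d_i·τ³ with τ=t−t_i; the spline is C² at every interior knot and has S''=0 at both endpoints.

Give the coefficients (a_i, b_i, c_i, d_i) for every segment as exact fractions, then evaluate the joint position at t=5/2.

Δ: Δ0=1/2, Δ1=8, Δ2=-7/2, Δ3=-2
row 1: diag=6, rhs=45; c'=1/6, d'=15/2
row 2: denom=6−1·1/6=35/6; d'=(-69−1·15/2)/(35/6)=-459/35
row 3: denom=6−2·12/35=186/35; d'=(9−2·-459/35)/(186/35)=411/62
back: M3=411/62
back: M2=-459/35−12/35·411/62=-477/31
back: M1=15/2−1/6·-477/31=312/31
M: M0=0, M1=312/31, M2=-477/31, M3=411/62, M4=0
seg 0: a=-5, c=M0/2=0, d=(M1−M0)/(6·2)=26/31, b=Δ0−h0·(2M0+M1)/6=-177/62
seg 1: a=-4, c=M1/2=156/31, d=(M2−M1)/(6·1)=-263/62, b=Δ1−h1·(2M1+M2)/6=447/62
seg 2: a=4, c=M2/2=-477/62, d=(M3−M2)/(6·2)=455/248, b=Δ2−h2·(2M2+M3)/6=141/31
seg 3: a=-3, c=M3/2=411/124, d=(M4−M3)/(6·1)=-137/124, b=Δ3−h3·(2M3+M4)/6=-261/62
t_q=5/2 → seg 1, τ=1/2; S=-4+447/62·τ+156/31·τ²+-263/62·τ³=165/496

  seg 0: a=-5 b=-177/62 c=0 d=26/31
  seg 1: a=-4 b=447/62 c=156/31 d=-263/62
  seg 2: a=4 b=141/31 c=-477/62 d=455/248
  seg 3: a=-3 b=-261/62 c=411/124 d=-137/124
S(5/2) = 165/496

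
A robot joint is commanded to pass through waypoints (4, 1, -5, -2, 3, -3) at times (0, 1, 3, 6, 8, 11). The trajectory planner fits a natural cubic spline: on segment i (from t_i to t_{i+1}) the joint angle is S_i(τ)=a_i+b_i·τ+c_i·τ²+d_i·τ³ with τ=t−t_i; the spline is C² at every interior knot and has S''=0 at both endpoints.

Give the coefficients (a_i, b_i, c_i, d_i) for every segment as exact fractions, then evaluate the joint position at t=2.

  seg 0: a=4 b=-89/31 c=0 d=-4/31
  seg 1: a=1 b=-101/31 c=-12/31 d=8/31
  seg 2: a=-5 b=-53/31 c=36/31 d=-8/93
  seg 3: a=-2 b=91/31 c=12/31 d=-75/248
  seg 4: a=3 b=53/62 c=-177/124 d=59/372
S(2) = -74/31

Δ: Δ0=-3, Δ1=-3, Δ2=1, Δ3=5/2, Δ4=-2
row 1: diag=6, rhs=0; c'=1/3, d'=0
row 2: denom=10−2·1/3=28/3; d'=(24−2·0)/(28/3)=18/7
row 3: denom=10−3·9/28=253/28; d'=(9−3·18/7)/(253/28)=36/253
row 4: denom=10−2·56/253=2418/253; d'=(-27−2·36/253)/(2418/253)=-177/62
back: M4=-177/62
back: M3=36/253−56/253·-177/62=24/31
back: M2=18/7−9/28·24/31=72/31
back: M1=0−1/3·72/31=-24/31
M: M0=0, M1=-24/31, M2=72/31, M3=24/31, M4=-177/62, M5=0
seg 0: a=4, c=M0/2=0, d=(M1−M0)/(6·1)=-4/31, b=Δ0−h0·(2M0+M1)/6=-89/31
seg 1: a=1, c=M1/2=-12/31, d=(M2−M1)/(6·2)=8/31, b=Δ1−h1·(2M1+M2)/6=-101/31
seg 2: a=-5, c=M2/2=36/31, d=(M3−M2)/(6·3)=-8/93, b=Δ2−h2·(2M2+M3)/6=-53/31
seg 3: a=-2, c=M3/2=12/31, d=(M4−M3)/(6·2)=-75/248, b=Δ3−h3·(2M3+M4)/6=91/31
seg 4: a=3, c=M4/2=-177/124, d=(M5−M4)/(6·3)=59/372, b=Δ4−h4·(2M4+M5)/6=53/62
t_q=2 → seg 1, τ=1; S=1+-101/31·τ+-12/31·τ²+8/31·τ³=-74/31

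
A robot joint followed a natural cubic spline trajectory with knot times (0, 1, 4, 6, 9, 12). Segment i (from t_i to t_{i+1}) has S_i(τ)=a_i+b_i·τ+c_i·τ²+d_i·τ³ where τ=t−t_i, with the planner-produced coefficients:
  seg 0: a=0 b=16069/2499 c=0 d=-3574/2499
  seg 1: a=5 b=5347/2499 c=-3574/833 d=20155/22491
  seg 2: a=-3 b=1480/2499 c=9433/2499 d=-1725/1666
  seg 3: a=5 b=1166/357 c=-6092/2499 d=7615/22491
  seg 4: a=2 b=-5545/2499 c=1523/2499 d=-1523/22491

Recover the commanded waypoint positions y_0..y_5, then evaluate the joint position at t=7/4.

y_0 = S_0(0) = a_0 = 0
y_1 = S_1(0) = a_1 = 5
y_2 = S_2(0) = a_2 = -3
y_3 = S_3(0) = a_3 = 5
y_4 = S_4(0) = a_4 = 2
y_5 = S_4(3) = -1
t_q=7/4 is in segment 1 (τ=3/4); S_1(τ)=243603/53312

y_0=0 y_1=5 y_2=-3 y_3=5 y_4=2 y_5=-1
S(7/4) = 243603/53312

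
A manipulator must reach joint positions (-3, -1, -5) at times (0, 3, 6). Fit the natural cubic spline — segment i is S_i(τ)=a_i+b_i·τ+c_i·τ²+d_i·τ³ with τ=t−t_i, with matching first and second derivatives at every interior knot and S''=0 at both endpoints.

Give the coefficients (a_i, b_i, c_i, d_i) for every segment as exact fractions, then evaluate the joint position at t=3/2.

  seg 0: a=-3 b=7/6 c=0 d=-1/18
  seg 1: a=-1 b=-1/3 c=-1/2 d=1/18
S(3/2) = -23/16

Δ: Δ0=2/3, Δ1=-4/3
row 1: diag=12, rhs=-12; c'=1/4, d'=-1
back: M1=-1
M: M0=0, M1=-1, M2=0
seg 0: a=-3, c=M0/2=0, d=(M1−M0)/(6·3)=-1/18, b=Δ0−h0·(2M0+M1)/6=7/6
seg 1: a=-1, c=M1/2=-1/2, d=(M2−M1)/(6·3)=1/18, b=Δ1−h1·(2M1+M2)/6=-1/3
t_q=3/2 → seg 0, τ=3/2; S=-3+7/6·τ+0·τ²+-1/18·τ³=-23/16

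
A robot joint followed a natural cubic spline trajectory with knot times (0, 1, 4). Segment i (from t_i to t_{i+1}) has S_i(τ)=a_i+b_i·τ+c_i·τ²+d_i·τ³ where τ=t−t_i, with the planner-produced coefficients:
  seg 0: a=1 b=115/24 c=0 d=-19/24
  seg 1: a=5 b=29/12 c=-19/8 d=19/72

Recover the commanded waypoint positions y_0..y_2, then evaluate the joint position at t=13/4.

y_0=1 y_1=5 y_2=-2
S(13/4) = 727/512

y_0 = S_0(0) = a_0 = 1
y_1 = S_1(0) = a_1 = 5
y_2 = S_1(3) = -2
t_q=13/4 is in segment 1 (τ=9/4); S_1(τ)=727/512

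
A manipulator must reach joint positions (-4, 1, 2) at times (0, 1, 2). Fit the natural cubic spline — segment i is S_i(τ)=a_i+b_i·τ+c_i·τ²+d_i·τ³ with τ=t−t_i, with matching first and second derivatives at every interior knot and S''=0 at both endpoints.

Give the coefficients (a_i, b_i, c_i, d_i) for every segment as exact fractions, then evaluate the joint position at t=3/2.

  seg 0: a=-4 b=6 c=0 d=-1
  seg 1: a=1 b=3 c=-3 d=1
S(3/2) = 15/8

Δ: Δ0=5, Δ1=1
row 1: diag=4, rhs=-24; c'=1/4, d'=-6
back: M1=-6
M: M0=0, M1=-6, M2=0
seg 0: a=-4, c=M0/2=0, d=(M1−M0)/(6·1)=-1, b=Δ0−h0·(2M0+M1)/6=6
seg 1: a=1, c=M1/2=-3, d=(M2−M1)/(6·1)=1, b=Δ1−h1·(2M1+M2)/6=3
t_q=3/2 → seg 1, τ=1/2; S=1+3·τ+-3·τ²+1·τ³=15/8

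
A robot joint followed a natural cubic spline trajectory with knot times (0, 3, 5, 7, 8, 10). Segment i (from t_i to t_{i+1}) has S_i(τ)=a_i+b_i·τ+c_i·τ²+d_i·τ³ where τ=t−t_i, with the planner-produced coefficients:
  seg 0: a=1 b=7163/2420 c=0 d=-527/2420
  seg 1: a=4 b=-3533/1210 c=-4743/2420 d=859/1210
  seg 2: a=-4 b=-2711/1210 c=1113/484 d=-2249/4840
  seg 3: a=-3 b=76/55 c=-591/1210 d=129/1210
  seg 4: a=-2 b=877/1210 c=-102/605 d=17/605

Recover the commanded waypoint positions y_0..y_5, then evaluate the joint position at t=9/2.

y_0=1 y_1=4 y_2=-4 y_3=-3 y_4=-2 y_5=-1
S(9/2) = -2317/968

y_0 = S_0(0) = a_0 = 1
y_1 = S_1(0) = a_1 = 4
y_2 = S_2(0) = a_2 = -4
y_3 = S_3(0) = a_3 = -3
y_4 = S_4(0) = a_4 = -2
y_5 = S_4(2) = -1
t_q=9/2 is in segment 1 (τ=3/2); S_1(τ)=-2317/968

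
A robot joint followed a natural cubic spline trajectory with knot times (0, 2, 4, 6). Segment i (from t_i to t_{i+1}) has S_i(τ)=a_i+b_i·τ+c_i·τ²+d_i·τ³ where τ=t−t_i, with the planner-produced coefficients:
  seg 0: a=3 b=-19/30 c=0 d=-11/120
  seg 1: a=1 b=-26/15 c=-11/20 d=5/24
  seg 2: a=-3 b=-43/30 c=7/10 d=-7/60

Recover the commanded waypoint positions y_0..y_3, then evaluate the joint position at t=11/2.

y_0 = S_0(0) = a_0 = 3
y_1 = S_1(0) = a_1 = 1
y_2 = S_2(0) = a_2 = -3
y_3 = S_2(2) = -4
t_q=11/2 is in segment 2 (τ=3/2); S_2(τ)=-127/32

y_0=3 y_1=1 y_2=-3 y_3=-4
S(11/2) = -127/32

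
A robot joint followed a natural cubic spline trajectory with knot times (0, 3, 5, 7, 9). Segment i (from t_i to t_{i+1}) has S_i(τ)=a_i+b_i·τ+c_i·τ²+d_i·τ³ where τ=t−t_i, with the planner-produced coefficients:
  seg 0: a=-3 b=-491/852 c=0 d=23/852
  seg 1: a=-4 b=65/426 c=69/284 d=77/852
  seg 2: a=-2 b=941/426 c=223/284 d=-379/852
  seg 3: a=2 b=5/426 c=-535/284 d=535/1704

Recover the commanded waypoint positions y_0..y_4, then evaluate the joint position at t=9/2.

y_0 = S_0(0) = a_0 = -3
y_1 = S_1(0) = a_1 = -4
y_2 = S_2(0) = a_2 = -2
y_3 = S_3(0) = a_3 = 2
y_4 = S_3(2) = -3
t_q=9/2 is in segment 1 (τ=3/2); S_1(τ)=-6633/2272

y_0=-3 y_1=-4 y_2=-2 y_3=2 y_4=-3
S(9/2) = -6633/2272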